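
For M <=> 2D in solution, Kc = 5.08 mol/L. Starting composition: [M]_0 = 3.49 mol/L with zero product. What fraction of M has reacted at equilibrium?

X = 0.448

Let X = conversion of M; extent ξ = 3.49·X mol/L.
Concentrations: [M] = 3.49 − 3.49X; [D] = 6.98X.
Kc = [D]^2 / ([M]).
This equals 5.08 at X = 0.448 (the root in 0 < X < 1).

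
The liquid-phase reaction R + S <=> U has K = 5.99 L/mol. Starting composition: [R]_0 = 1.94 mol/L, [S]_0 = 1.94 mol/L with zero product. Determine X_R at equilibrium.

Let X = conversion of R; extent ξ = 1.94·X mol/L.
Concentrations: [R] = 1.94 − 1.94X; [S] = 1.94 − 1.94X; [U] = 1.94X.
K = [U] / ([R] [S]).
Solving K = 5.99 for X ∈ (0,1): X = 0.747.

X = 0.747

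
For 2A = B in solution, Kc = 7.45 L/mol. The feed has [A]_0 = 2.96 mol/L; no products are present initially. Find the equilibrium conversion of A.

Let X = conversion of A; extent ξ = 2.96X/2 mol/L.
Concentrations: [A] = 2.96 − 2.96X; [B] = 1.48X.
Kc = [B] / ([A]^2).
Equating to 7.45 L/mol: the physical root is X = 0.860.

X = 0.860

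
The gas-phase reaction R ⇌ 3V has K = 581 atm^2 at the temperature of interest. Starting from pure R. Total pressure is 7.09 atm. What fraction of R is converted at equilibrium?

Basis: 1 mol R initially; let X = conversion of R. Extent ξ = X.
At extent ξ: n_R = 1 − X; n_V = 3X.
n_T = Σnᵢ = 1 + 2X.
y_i = n_i/n_T, p_i = y_i·P. K = p_V^3 / (p_R).
Equating to 581 atm^2 and solving on 0 < X < 1: X = 0.817.

X = 0.817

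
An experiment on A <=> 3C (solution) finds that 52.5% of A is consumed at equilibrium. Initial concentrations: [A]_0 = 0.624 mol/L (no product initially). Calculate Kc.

Let X = conversion of A.
Concentrations: [A] = 0.624 − 0.624X; [C] = 1.87X.
At X = 0.525: [A] = 0.296, [C] = 0.983.
Kc = [C]^3 / ([A]) = 3.2 (mol/L)^2.

Kc = 3.2 (mol/L)^2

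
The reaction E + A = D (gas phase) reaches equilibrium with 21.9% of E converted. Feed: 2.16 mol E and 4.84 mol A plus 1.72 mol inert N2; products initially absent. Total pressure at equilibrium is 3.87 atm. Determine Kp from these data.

Kp = 0.137 atm^-1

Basis: 2.16 mol E initially; let X = conversion of E. Extent ξ = 2.16X.
Species balance: n_E = 2.16 − 2.16X; n_A = 4.84 − 2.16X; n_D = 2.16X; n_I = 1.72 (inert).
Total moles n_T = 8.72 − 2.16X.
At X = 0.219: n_E = 1.69, n_A = 4.37, n_D = 0.473, n_T = 8.25.
p_i = (n_i/n_T)·P. Kp = p_D / (p_E p_A) = 0.137 atm^-1.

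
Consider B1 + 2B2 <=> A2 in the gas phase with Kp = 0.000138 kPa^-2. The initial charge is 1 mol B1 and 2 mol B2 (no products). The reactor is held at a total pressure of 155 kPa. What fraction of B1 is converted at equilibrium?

Let X = conversion of B1 (basis 1 mol B1); extent of reaction ξ = X.
At extent ξ: n_B1 = 1 − X; n_B2 = 2 − 2X; n_A2 = X.
Total moles n_T = 3 − 2X.
y_i = n_i/n_T, p_i = y_i·P. Kp = p_A2 / (p_B1 p_B2^2).
Setting this equal to 0.000138 kPa^-2 and taking the physical root (0 < X < 1) gives X = 0.468.

X = 0.468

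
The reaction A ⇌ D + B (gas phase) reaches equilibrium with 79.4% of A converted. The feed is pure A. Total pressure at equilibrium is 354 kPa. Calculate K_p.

Take 1 mol A as basis and let X be its fractional conversion, so ξ = X.
Mole table: n_A = 1 − X; n_D = X; n_B = X.
n_T = Σnᵢ = 1 + X.
At X = 0.794: n_A = 0.206, n_D = 0.794, n_B = 0.794, n_T = 1.79.
p_i = (n_i/n_T)·P. K_p = p_D p_B / (p_A) = 604 kPa.

K_p = 604 kPa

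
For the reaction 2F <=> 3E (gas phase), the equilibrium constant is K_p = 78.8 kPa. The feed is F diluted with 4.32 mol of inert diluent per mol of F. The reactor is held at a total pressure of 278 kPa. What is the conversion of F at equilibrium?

X = 0.493

Let X = conversion of F (basis 1 mol F); extent of reaction ξ = 0.5X.
Moles: n_F = 1 − X; n_E = 1.5X; n_I = 4.32 (inert).
Summing: n_T = 5.32 + 0.5X.
With p_i = (n_i/n_T)P, K_p = p_E^3 / (p_F^2).
Substituting and setting equal to 78.8 kPa gives a polynomial in X; the root in (0,1) is X = 0.493.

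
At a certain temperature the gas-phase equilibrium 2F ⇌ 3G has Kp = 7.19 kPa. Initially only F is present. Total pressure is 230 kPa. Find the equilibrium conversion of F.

Let X = conversion of F (basis 1 mol F); extent of reaction ξ = 0.5X.
Moles: n_F = 1 − X; n_G = 1.5X.
Total moles n_T = 1 + 0.5X.
With p_i = (n_i/n_T)P, Kp = p_G^3 / (p_F^2).
This yields a degree-3 equation in X; solving on (0,1), X = 0.188.

X = 0.188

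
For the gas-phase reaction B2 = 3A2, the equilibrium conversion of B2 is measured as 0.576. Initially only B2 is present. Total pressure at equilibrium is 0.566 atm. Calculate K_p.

K_p = 0.842 atm^2

Let X = conversion of B2 (basis 1 mol B2); extent of reaction ξ = X.
Mole table: n_B2 = 1 − X; n_A2 = 3X.
Total moles n_T = 1 + 2X.
At X = 0.576: n_B2 = 0.424, n_A2 = 1.73, n_T = 2.15.
p_i = (n_i/n_T)·P. K_p = p_A2^3 / (p_B2) = 0.842 atm^2.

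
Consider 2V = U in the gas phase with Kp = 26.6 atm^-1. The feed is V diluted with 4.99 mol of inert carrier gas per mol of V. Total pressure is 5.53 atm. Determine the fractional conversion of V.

X = 0.872

Take 1 mol V as basis and let X be its fractional conversion, so ξ = 0.5X.
Species balance: n_V = 1 − X; n_U = 0.5X; n_I = 4.99 (inert).
Summing: n_T = 5.99 − 0.5X.
With p_i = (n_i/n_T)P, Kp = p_U / (p_V^2).
Substituting and setting equal to 26.6 atm^-1 gives a polynomial in X; the root in (0,1) is X = 0.872.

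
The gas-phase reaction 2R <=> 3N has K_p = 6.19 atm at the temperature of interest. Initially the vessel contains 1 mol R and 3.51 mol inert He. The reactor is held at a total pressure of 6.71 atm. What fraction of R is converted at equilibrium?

Basis: 1 mol R initially; let X = conversion of R. Extent ξ = 0.5X.
Species balance: n_R = 1 − X; n_N = 1.5X; n_I = 3.51 (inert).
Total moles n_T = 4.51 + 0.5X.
With p_i = (n_i/n_T)P, K_p = p_N^3 / (p_R^2).
Equating to 6.19 atm and solving on 0 < X < 1: X = 0.597.

X = 0.597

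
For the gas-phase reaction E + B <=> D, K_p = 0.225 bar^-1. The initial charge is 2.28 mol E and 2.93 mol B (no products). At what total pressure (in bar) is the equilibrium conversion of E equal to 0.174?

Basis: 2.28 mol E initially; let X = conversion of E. Extent ξ = 2.28X.
Mole table: n_E = 2.28 − 2.28X; n_B = 2.93 − 2.28X; n_D = 2.28X.
n_T = Σnᵢ = 5.21 − 2.28X.
K_p = p_D / (p_E p_B) with p_i = (n_i/n_T)·P.
At X = 0.174: the mole-fraction product g(X) = Π y_i^ν_i = 0.4002. Since K_p = g(X)·P^{-1}, P = (g/K_p)^(1/1) = (0.4002/0.225)^(1/1) = 1.78 bar.

P = 1.78 bar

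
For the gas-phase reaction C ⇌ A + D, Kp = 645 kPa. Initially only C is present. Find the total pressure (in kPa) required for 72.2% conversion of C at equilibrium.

Basis: 1 mol C initially; let X = conversion of C. Extent ξ = X.
At extent ξ: n_C = 1 − X; n_A = X; n_D = X.
n_T = Σnᵢ = 1 + X.
Kp = p_A p_D / (p_C) with p_i = (n_i/n_T)·P.
At X = 0.722: the mole-fraction product g(X) = Π y_i^ν_i = 1.089. Since Kp = g(X)·P^{1}, P = (Kp/g)^(1/1) = (645/1.089)^(1/1) = 592 kPa.

P = 592 kPa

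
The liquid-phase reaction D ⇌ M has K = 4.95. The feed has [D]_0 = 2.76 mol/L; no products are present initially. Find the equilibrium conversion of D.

X = 0.832

Let X = conversion of D; extent ξ = 2.76·X mol/L.
Concentrations: [D] = 2.76 − 2.76X; [M] = 2.76X.
K = [M] / ([D]).
Solving K = 4.95 for X ∈ (0,1): X = 0.832.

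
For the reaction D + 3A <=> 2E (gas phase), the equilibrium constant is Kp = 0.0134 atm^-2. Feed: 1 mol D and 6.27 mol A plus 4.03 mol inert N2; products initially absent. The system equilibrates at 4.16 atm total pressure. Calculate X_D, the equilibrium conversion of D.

Take 1 mol D as basis and let X be its fractional conversion, so ξ = X.
At extent ξ: n_D = 1 − X; n_A = 6.27 − 3X; n_E = 2X; n_I = 4.03 (inert).
n_T = Σnᵢ = 11.3 − 2X.
With p_i = (n_i/n_T)P, Kp = p_E^2 / (p_D p_A^3).
Setting this equal to 0.0134 atm^-2 and taking the physical root (0 < X < 1) gives X = 0.250.

X = 0.250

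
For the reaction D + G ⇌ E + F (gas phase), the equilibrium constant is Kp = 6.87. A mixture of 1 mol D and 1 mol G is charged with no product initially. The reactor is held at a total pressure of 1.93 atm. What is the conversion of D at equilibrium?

X = 0.724

Let X = conversion of D (basis 1 mol D); extent of reaction ξ = X.
Species balance: n_D = 1 − X; n_G = 1 − X; n_E = X; n_F = X.
n_T stays at 2 (no change in mole number).
Mole fractions y_i = n_i/n_T; Kp = p_E p_F / (p_D p_G) with p_i = y_i·P.
This yields a degree-2 equation in X; solving on (0,1), X = 0.724.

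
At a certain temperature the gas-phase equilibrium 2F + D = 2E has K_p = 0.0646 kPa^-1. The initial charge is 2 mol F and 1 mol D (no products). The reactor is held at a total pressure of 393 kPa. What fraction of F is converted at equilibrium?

X = 0.658

Take 2 mol F as basis and let X be its fractional conversion, so ξ = X.
Species balance: n_F = 2 − 2X; n_D = 1 − X; n_E = 2X.
n_T = Σnᵢ = 3 − X.
Mole fractions y_i = n_i/n_T; K_p = p_E^2 / (p_F^2 p_D) with p_i = y_i·P.
Equating to 0.0646 kPa^-1 and solving on 0 < X < 1: X = 0.658.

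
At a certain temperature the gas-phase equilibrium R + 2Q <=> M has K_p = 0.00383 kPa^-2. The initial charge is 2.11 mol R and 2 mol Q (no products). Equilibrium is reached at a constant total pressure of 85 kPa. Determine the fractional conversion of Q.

Let X = conversion of Q (basis 2 mol Q); extent of reaction ξ = X.
Mole table: n_R = 2.11 − X; n_Q = 2 − 2X; n_M = X.
Summing: n_T = 4.11 − 2X.
Mole fractions y_i = n_i/n_T; K_p = p_M / (p_R p_Q^2) with p_i = y_i·P.
Equating to 0.00383 kPa^-2 and solving on 0 < X < 1: X = 0.813.

X = 0.813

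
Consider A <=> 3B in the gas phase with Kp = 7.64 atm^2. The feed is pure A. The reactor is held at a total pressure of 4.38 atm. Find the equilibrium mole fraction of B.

y_B = 0.560

Basis: 1 mol A initially; let X = conversion of A. Extent ξ = X.
Moles: n_A = 1 − X; n_B = 3X.
Total moles n_T = 1 + 2X.
y_i = n_i/n_T, p_i = y_i·P. Kp = p_B^3 / (p_A).
Substituting and setting equal to 7.64 atm^2 gives a polynomial in X; the root in (0,1) is X = 0.298.
Then n_B = 0.893, n_T = 1.6, so y_B = 0.560.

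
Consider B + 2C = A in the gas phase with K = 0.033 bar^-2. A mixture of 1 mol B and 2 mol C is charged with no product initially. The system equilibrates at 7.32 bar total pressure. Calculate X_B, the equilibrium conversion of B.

X = 0.358

Let X = conversion of B (basis 1 mol B); extent of reaction ξ = X.
Species balance: n_B = 1 − X; n_C = 2 − 2X; n_A = X.
n_T = Σnᵢ = 3 − 2X.
y_i = n_i/n_T, p_i = y_i·P. K = p_A / (p_B p_C^2).
This yields a degree-3 equation in X; solving on (0,1), X = 0.358.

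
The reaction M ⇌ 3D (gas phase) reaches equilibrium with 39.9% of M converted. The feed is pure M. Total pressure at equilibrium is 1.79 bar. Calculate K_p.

Take 1 mol M as basis and let X be its fractional conversion, so ξ = X.
Moles: n_M = 1 − X; n_D = 3X.
Total moles n_T = 1 + 2X.
At X = 0.399: n_M = 0.601, n_D = 1.2, n_T = 1.8.
p_i = (n_i/n_T)·P. K_p = p_D^3 / (p_M) = 2.83 bar^2.

K_p = 2.83 bar^2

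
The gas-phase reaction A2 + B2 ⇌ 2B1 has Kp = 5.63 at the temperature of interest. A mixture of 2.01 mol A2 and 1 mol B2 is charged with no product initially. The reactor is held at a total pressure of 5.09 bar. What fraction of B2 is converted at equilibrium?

Let X = conversion of B2 (basis 1 mol B2); extent of reaction ξ = X.
Mole table: n_A2 = 2.01 − X; n_B2 = 1 − X; n_B1 = 2X.
n_T stays at 3.01 (no change in mole number).
With p_i = (n_i/n_T)P, Kp = p_B1^2 / (p_A2 p_B2).
This yields a degree-2 equation in X; solving on (0,1), X = 0.717.

X = 0.717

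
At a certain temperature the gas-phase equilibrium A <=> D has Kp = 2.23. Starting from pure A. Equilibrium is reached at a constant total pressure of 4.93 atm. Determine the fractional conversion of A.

Let X = conversion of A (basis 1 mol A); extent of reaction ξ = X.
Mole table: n_A = 1 − X; n_D = X.
Total moles n_T = 1 (Δν = 0, constant).
With p_i = (n_i/n_T)P, Kp = p_D / (p_A).
Substituting and setting equal to 2.23 gives a polynomial in X; the root in (0,1) is X = 0.690.

X = 0.690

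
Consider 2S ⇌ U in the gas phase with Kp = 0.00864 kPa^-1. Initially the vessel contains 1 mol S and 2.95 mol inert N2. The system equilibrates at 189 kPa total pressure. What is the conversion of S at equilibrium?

X = 0.357

Let X = conversion of S (basis 1 mol S); extent of reaction ξ = 0.5X.
At extent ξ: n_S = 1 − X; n_U = 0.5X; n_I = 2.95 (inert).
Total moles n_T = 3.95 − 0.5X.
y_i = n_i/n_T, p_i = y_i·P. Kp = p_U / (p_S^2).
Setting this equal to 0.00864 kPa^-1 and taking the physical root (0 < X < 1) gives X = 0.357.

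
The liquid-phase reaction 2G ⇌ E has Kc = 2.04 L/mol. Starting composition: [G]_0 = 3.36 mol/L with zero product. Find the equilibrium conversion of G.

Let X = conversion of G; extent ξ = 3.36X/2 mol/L.
Concentrations: [G] = 3.36 − 3.36X; [E] = 1.68X.
Kc = [E] / ([G]^2).
Setting equal to 2.04 and solving for X on (0,1) gives X = 0.764.

X = 0.764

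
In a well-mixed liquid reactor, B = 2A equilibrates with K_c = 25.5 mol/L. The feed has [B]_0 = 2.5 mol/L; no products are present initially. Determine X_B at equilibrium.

X = 0.768

Let X = conversion of B; extent ξ = 2.5·X mol/L.
Concentrations: [B] = 2.5 − 2.5X; [A] = 5X.
K_c = [A]^2 / ([B]).
This equals 25.5 at X = 0.768 (the root in 0 < X < 1).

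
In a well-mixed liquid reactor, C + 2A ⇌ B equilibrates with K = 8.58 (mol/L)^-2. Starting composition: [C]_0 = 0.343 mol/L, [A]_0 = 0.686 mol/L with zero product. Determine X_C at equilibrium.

X = 0.501

Let X = conversion of C; extent ξ = 0.343·X mol/L.
Concentrations: [C] = 0.343 − 0.343X; [A] = 0.686 − 0.686X; [B] = 0.343X.
K = [B] / ([C] [A]^2).
Setting equal to 8.58 and solving for X on (0,1) gives X = 0.501.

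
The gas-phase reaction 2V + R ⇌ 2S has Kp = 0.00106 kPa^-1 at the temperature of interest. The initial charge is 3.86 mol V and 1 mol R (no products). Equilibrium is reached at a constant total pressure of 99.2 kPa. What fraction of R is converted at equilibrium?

Basis: 1 mol R initially; let X = conversion of R. Extent ξ = X.
Moles: n_V = 3.86 − 2X; n_R = 1 − X; n_S = 2X.
n_T = Σnᵢ = 4.86 − X.
y_i = n_i/n_T, p_i = y_i·P. Kp = p_S^2 / (p_V^2 p_R).
This yields a degree-3 equation in X; solving on (0,1), X = 0.226.

X = 0.226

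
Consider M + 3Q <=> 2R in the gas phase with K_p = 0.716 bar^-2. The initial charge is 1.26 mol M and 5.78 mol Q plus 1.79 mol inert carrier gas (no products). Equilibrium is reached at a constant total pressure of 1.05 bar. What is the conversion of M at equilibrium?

Take 1.26 mol M as basis and let X be its fractional conversion, so ξ = 1.26X.
Mole table: n_M = 1.26 − 1.26X; n_Q = 5.78 − 3.78X; n_R = 2.52X; n_I = 1.79 (inert).
Summing: n_T = 8.83 − 2.52X.
With p_i = (n_i/n_T)P, K_p = p_R^2 / (p_M p_Q^3).
Equating to 0.716 bar^-2 and solving on 0 < X < 1: X = 0.367.

X = 0.367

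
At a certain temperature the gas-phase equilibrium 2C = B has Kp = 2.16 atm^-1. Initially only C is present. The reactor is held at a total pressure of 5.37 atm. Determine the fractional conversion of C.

X = 0.855

Take 1 mol C as basis and let X be its fractional conversion, so ξ = 0.5X.
Species balance: n_C = 1 − X; n_B = 0.5X.
n_T = Σnᵢ = 1 − 0.5X.
y_i = n_i/n_T, p_i = y_i·P. Kp = p_B / (p_C^2).
Setting this equal to 2.16 atm^-1 and taking the physical root (0 < X < 1) gives X = 0.855.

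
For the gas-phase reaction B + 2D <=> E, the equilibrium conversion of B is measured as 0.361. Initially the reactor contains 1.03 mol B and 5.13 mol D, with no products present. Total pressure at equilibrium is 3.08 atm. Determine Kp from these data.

Basis: 1.03 mol B initially; let X = conversion of B. Extent ξ = 1.03X.
At extent ξ: n_B = 1.03 − 1.03X; n_D = 5.13 − 2.06X; n_E = 1.03X.
Summing: n_T = 6.16 − 2.06X.
At X = 0.361: n_B = 0.658, n_D = 4.39, n_E = 0.372, n_T = 5.42.
p_i = (n_i/n_T)·P. Kp = p_E / (p_B p_D^2) = 0.0908 atm^-2.

Kp = 0.0908 atm^-2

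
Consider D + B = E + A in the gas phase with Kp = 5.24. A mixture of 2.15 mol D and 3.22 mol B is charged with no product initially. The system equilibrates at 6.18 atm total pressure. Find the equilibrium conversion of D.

X = 0.815

Take 2.15 mol D as basis and let X be its fractional conversion, so ξ = 2.15X.
At extent ξ: n_D = 2.15 − 2.15X; n_B = 3.22 − 2.15X; n_E = 2.15X; n_A = 2.15X.
n_T stays at 5.37 (no change in mole number).
With p_i = (n_i/n_T)P, Kp = p_E p_A / (p_D p_B).
This yields a degree-2 equation in X; solving on (0,1), X = 0.815.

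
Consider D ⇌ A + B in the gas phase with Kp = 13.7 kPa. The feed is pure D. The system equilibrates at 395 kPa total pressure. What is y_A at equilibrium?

y_A = 0.155

Let X = conversion of D (basis 1 mol D); extent of reaction ξ = X.
Mole table: n_D = 1 − X; n_A = X; n_B = X.
Summing: n_T = 1 + X.
With p_i = (n_i/n_T)P, Kp = p_A p_B / (p_D).
Substituting and setting equal to 13.7 kPa gives a polynomial in X; the root in (0,1) is X = 0.183.
Then n_A = 0.183, n_T = 1.18, so y_A = 0.155.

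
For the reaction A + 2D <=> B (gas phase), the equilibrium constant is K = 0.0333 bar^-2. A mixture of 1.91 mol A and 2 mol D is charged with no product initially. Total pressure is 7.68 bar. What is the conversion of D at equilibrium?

X = 0.419

Basis: 2 mol D initially; let X = conversion of D. Extent ξ = X.
Mole table: n_A = 1.91 − X; n_D = 2 − 2X; n_B = X.
n_T = Σnᵢ = 3.91 − 2X.
With p_i = (n_i/n_T)P, K = p_B / (p_A p_D^2).
This yields a degree-3 equation in X; solving on (0,1), X = 0.419.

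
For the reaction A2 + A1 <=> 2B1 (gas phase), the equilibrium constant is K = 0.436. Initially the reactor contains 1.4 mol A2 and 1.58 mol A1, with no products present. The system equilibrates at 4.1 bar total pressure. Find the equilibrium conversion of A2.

Basis: 1.4 mol A2 initially; let X = conversion of A2. Extent ξ = 1.4X.
Moles: n_A2 = 1.4 − 1.4X; n_A1 = 1.58 − 1.4X; n_B1 = 2.8X.
Total moles n_T = 2.98 (Δν = 0, constant).
With p_i = (n_i/n_T)P, K = p_B1^2 / (p_A2 p_A1).
Setting this equal to 0.436 and taking the physical root (0 < X < 1) gives X = 0.264.

X = 0.264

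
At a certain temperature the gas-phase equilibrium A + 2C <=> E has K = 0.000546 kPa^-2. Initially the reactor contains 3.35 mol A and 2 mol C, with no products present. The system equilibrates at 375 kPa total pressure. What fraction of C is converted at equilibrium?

Basis: 2 mol C initially; let X = conversion of C. Extent ξ = X.
Species balance: n_A = 3.35 − X; n_C = 2 − 2X; n_E = X.
Summing: n_T = 5.35 − 2X.
Mole fractions y_i = n_i/n_T; K = p_E / (p_A p_C^2) with p_i = y_i·P.
Equating to 0.000546 kPa^-2 and solving on 0 < X < 1: X = 0.878.

X = 0.878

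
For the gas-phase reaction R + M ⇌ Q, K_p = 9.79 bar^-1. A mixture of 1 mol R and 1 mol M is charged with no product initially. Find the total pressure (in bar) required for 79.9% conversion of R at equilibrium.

Basis: 1 mol R initially; let X = conversion of R. Extent ξ = X.
Moles: n_R = 1 − X; n_M = 1 − X; n_Q = X.
Summing: n_T = 2 − X.
K_p = p_Q / (p_R p_M) with p_i = (n_i/n_T)·P.
At X = 0.799: the mole-fraction product g(X) = Π y_i^ν_i = 23.75. Since K_p = g(X)·P^{-1}, P = (g/K_p)^(1/1) = (23.75/9.79)^(1/1) = 2.43 bar.

P = 2.43 bar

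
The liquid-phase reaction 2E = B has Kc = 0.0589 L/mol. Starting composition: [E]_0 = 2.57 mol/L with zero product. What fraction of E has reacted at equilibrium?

X = 0.196

Let X = conversion of E; extent ξ = 2.57X/2 mol/L.
Concentrations: [E] = 2.57 − 2.57X; [B] = 1.28X.
Kc = [B] / ([E]^2).
Equating to 0.0589 L/mol: the physical root is X = 0.196.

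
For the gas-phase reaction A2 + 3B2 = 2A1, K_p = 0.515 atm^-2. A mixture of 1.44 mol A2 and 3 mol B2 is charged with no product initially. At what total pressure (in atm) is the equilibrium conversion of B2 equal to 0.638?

Take 3 mol B2 as basis and let X be its fractional conversion, so ξ = X.
At extent ξ: n_A2 = 1.44 − X; n_B2 = 3 − 3X; n_A1 = 2X.
Total moles n_T = 4.44 − 2X.
K_p = p_A1^2 / (p_A2 p_B2^3) with p_i = (n_i/n_T)·P.
At X = 0.638: the mole-fraction product g(X) = Π y_i^ν_i = 15.87. Since K_p = g(X)·P^{-2}, P = (g/K_p)^(1/2) = (15.87/0.515)^(1/2) = 5.55 atm.

P = 5.55 atm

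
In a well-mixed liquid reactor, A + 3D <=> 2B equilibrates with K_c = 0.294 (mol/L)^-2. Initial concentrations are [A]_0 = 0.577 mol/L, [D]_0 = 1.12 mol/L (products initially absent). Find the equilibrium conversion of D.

X = 0.323

Let X = conversion of D; extent ξ = 1.12X/3 mol/L.
Concentrations: [A] = 0.577 − 0.373X; [D] = 1.12 − 1.12X; [B] = 0.747X.
K_c = [B]^2 / ([A] [D]^3).
This equals 0.294 at X = 0.323 (the root in 0 < X < 1).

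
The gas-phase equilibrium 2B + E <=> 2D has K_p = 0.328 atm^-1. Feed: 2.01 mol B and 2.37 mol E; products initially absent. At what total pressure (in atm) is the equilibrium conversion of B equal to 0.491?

P = 5.88 atm

Take 2.01 mol B as basis and let X be its fractional conversion, so ξ = 1X.
Mole table: n_B = 2.01 − 2.01X; n_E = 2.37 − 1X; n_D = 2.01X.
n_T = Σnᵢ = 4.38 − 1X.
K_p = p_D^2 / (p_B^2 p_E) with p_i = (n_i/n_T)·P.
At X = 0.491: the mole-fraction product g(X) = Π y_i^ν_i = 1.927. Since K_p = g(X)·P^{-1}, P = (g/K_p)^(1/1) = (1.927/0.328)^(1/1) = 5.88 atm.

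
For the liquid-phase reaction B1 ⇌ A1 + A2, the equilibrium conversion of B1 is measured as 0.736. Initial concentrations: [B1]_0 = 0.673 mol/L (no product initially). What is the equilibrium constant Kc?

Kc = 1.38 mol/L

Let X = conversion of B1.
Concentrations: [B1] = 0.673 − 0.673X; [A1] = 0.673X; [A2] = 0.673X.
At X = 0.736: [B1] = 0.178, [A1] = 0.495, [A2] = 0.495.
Kc = [A1] [A2] / ([B1]) = 1.38 mol/L.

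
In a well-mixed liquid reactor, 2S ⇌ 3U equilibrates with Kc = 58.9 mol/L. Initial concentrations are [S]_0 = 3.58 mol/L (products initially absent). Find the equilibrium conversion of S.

X = 0.722

Let X = conversion of S; extent ξ = 3.58X/2 mol/L.
Concentrations: [S] = 3.58 − 3.58X; [U] = 5.37X.
Kc = [U]^3 / ([S]^2).
Solving Kc = 58.9 for X ∈ (0,1): X = 0.722.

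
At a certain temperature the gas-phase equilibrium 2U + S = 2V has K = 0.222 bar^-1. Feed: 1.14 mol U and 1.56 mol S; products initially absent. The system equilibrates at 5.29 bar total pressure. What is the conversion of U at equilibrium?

X = 0.442

Let X = conversion of U (basis 1.14 mol U); extent of reaction ξ = 0.57X.
Mole table: n_U = 1.14 − 1.14X; n_S = 1.56 − 0.57X; n_V = 1.14X.
n_T = Σnᵢ = 2.7 − 0.57X.
With p_i = (n_i/n_T)P, K = p_V^2 / (p_U^2 p_S).
Equating to 0.222 bar^-1 and solving on 0 < X < 1: X = 0.442.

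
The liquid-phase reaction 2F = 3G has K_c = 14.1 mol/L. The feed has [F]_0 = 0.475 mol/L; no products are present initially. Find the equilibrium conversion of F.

X = 0.772

Let X = conversion of F; extent ξ = 0.475X/2 mol/L.
Concentrations: [F] = 0.475 − 0.475X; [G] = 0.712X.
K_c = [G]^3 / ([F]^2).
Setting equal to 14.1 and solving for X on (0,1) gives X = 0.772.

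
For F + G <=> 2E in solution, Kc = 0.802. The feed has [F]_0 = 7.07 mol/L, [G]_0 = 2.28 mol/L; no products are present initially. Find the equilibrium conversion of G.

Let X = conversion of G; extent ξ = 2.28·X mol/L.
Concentrations: [F] = 7.07 − 2.28X; [G] = 2.28 − 2.28X; [E] = 4.56X.
Kc = [E]^2 / ([F] [G]).
This equals 0.802 at X = 0.507 (the root in 0 < X < 1).

X = 0.507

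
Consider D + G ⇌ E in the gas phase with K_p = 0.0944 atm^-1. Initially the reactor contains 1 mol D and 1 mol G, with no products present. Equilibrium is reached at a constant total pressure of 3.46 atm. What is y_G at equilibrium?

Basis: 1 mol D initially; let X = conversion of D. Extent ξ = X.
At extent ξ: n_D = 1 − X; n_G = 1 − X; n_E = X.
Summing: n_T = 2 − X.
With p_i = (n_i/n_T)P, K_p = p_E / (p_D p_G).
Equating to 0.0944 atm^-1 and solving on 0 < X < 1: X = 0.132.
Then n_G = 0.868, n_T = 1.87, so y_G = 0.465.

y_G = 0.465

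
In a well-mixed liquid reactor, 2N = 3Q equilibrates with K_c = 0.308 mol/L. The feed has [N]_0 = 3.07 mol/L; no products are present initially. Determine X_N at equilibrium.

X = 0.255

Let X = conversion of N; extent ξ = 3.07X/2 mol/L.
Concentrations: [N] = 3.07 − 3.07X; [Q] = 4.6X.
K_c = [Q]^3 / ([N]^2).
This equals 0.308 at X = 0.255 (the root in 0 < X < 1).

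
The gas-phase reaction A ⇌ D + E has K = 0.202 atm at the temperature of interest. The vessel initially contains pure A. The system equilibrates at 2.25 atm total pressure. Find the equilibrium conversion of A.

Let X = conversion of A (basis 1 mol A); extent of reaction ξ = X.
Moles: n_A = 1 − X; n_D = X; n_E = X.
Summing: n_T = 1 + X.
With p_i = (n_i/n_T)P, K = p_D p_E / (p_A).
Setting this equal to 0.202 atm and taking the physical root (0 < X < 1) gives X = 0.287.

X = 0.287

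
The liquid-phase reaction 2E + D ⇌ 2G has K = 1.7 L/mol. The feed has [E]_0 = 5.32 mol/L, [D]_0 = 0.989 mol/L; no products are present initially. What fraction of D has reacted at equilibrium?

X = 0.866

Let X = conversion of D; extent ξ = 0.989·X mol/L.
Concentrations: [E] = 5.32 − 1.98X; [D] = 0.989 − 0.989X; [G] = 1.98X.
K = [G]^2 / ([E]^2 [D]).
This equals 1.7 at X = 0.866 (the root in 0 < X < 1).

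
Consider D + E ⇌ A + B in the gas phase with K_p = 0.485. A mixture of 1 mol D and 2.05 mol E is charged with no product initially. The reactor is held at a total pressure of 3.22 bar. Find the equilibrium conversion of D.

X = 0.562

Let X = conversion of D (basis 1 mol D); extent of reaction ξ = X.
Moles: n_D = 1 − X; n_E = 2.05 − X; n_A = X; n_B = X.
Since Δν = 0, n_T = 3.05 throughout.
With p_i = (n_i/n_T)P, K_p = p_A p_B / (p_D p_E).
Equating to 0.485 and solving on 0 < X < 1: X = 0.562.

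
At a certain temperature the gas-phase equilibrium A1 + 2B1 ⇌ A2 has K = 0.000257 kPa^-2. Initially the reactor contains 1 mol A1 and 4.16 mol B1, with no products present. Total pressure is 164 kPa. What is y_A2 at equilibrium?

y_A2 = 0.218

Basis: 1 mol A1 initially; let X = conversion of A1. Extent ξ = X.
Moles: n_A1 = 1 − X; n_B1 = 4.16 − 2X; n_A2 = X.
n_T = Σnᵢ = 5.16 − 2X.
y_i = n_i/n_T, p_i = y_i·P. K = p_A2 / (p_A1 p_B1^2).
This yields a degree-3 equation in X; solving on (0,1), X = 0.783.
Then n_A2 = 0.783, n_T = 3.59, so y_A2 = 0.218.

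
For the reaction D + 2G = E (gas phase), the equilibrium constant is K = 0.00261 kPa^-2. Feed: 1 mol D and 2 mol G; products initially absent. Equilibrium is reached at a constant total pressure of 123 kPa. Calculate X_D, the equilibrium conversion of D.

X = 0.783

Basis: 1 mol D initially; let X = conversion of D. Extent ξ = X.
At extent ξ: n_D = 1 − X; n_G = 2 − 2X; n_E = X.
Summing: n_T = 3 − 2X.
y_i = n_i/n_T, p_i = y_i·P. K = p_E / (p_D p_G^2).
Setting this equal to 0.00261 kPa^-2 and taking the physical root (0 < X < 1) gives X = 0.783.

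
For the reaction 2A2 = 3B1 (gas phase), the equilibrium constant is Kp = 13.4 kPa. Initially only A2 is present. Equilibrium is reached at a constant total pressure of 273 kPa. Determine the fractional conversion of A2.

Basis: 1 mol A2 initially; let X = conversion of A2. Extent ξ = 0.5X.
Species balance: n_A2 = 1 − X; n_B1 = 1.5X.
Summing: n_T = 1 + 0.5X.
With p_i = (n_i/n_T)P, Kp = p_B1^3 / (p_A2^2).
Substituting and setting equal to 13.4 kPa gives a polynomial in X; the root in (0,1) is X = 0.215.

X = 0.215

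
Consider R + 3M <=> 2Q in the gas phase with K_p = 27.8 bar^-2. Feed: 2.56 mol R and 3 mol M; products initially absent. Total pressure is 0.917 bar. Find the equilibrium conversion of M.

Let X = conversion of M (basis 3 mol M); extent of reaction ξ = X.
Mole table: n_R = 2.56 − X; n_M = 3 − 3X; n_Q = 2X.
Total moles n_T = 5.56 − 2X.
With p_i = (n_i/n_T)P, K_p = p_Q^2 / (p_R p_M^3).
Setting this equal to 27.8 bar^-2 and taking the physical root (0 < X < 1) gives X = 0.695.

X = 0.695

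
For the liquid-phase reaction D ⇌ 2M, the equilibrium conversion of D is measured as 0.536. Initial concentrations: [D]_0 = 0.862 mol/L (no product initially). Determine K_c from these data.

Let X = conversion of D.
Concentrations: [D] = 0.862 − 0.862X; [M] = 1.72X.
At X = 0.536: [D] = 0.4, [M] = 0.924.
K_c = [M]^2 / ([D]) = 2.13 mol/L.

K_c = 2.13 mol/L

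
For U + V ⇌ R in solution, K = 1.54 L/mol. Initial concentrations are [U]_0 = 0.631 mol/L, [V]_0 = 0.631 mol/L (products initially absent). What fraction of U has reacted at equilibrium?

Let X = conversion of U; extent ξ = 0.631·X mol/L.
Concentrations: [U] = 0.631 − 0.631X; [V] = 0.631 − 0.631X; [R] = 0.631X.
K = [R] / ([U] [V]).
Equating to 1.54 L/mol: the physical root is X = 0.377.

X = 0.377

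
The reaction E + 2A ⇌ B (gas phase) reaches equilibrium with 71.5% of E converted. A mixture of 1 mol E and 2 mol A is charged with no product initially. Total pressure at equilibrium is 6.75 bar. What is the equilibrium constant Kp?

Let X = conversion of E (basis 1 mol E); extent of reaction ξ = X.
Moles: n_E = 1 − X; n_A = 2 − 2X; n_B = X.
Summing: n_T = 3 − 2X.
At X = 0.715: n_E = 0.285, n_A = 0.57, n_B = 0.715, n_T = 1.57.
p_i = (n_i/n_T)·P. Kp = p_B / (p_E p_A^2) = 0.418 bar^-2.

Kp = 0.418 bar^-2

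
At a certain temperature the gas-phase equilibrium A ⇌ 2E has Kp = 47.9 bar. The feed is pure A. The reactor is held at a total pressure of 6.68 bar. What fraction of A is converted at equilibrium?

X = 0.801

Basis: 1 mol A initially; let X = conversion of A. Extent ξ = X.
Moles: n_A = 1 − X; n_E = 2X.
Total moles n_T = 1 + X.
y_i = n_i/n_T, p_i = y_i·P. Kp = p_E^2 / (p_A).
Substituting and setting equal to 47.9 bar gives a polynomial in X; the root in (0,1) is X = 0.801.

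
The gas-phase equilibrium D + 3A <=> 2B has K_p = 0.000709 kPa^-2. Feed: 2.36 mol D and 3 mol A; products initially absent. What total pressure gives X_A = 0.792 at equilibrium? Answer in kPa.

P = 364 kPa

Let X = conversion of A (basis 3 mol A); extent of reaction ξ = X.
Mole table: n_D = 2.36 − X; n_A = 3 − 3X; n_B = 2X.
Summing: n_T = 5.36 − 2X.
K_p = p_B^2 / (p_D p_A^3) with p_i = (n_i/n_T)·P.
At X = 0.792: the mole-fraction product g(X) = Π y_i^ν_i = 93.9. Since K_p = g(X)·P^{-2}, P = (g/K_p)^(1/2) = (93.9/0.000709)^(1/2) = 364 kPa.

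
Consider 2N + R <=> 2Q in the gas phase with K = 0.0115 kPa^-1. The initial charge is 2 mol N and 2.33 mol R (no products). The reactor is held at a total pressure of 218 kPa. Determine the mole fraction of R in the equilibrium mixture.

y_R = 0.475

Basis: 2 mol N initially; let X = conversion of N. Extent ξ = X.
Species balance: n_N = 2 − 2X; n_R = 2.33 − X; n_Q = 2X.
Summing: n_T = 4.33 − X.
With p_i = (n_i/n_T)P, K = p_Q^2 / (p_N^2 p_R).
Substituting and setting equal to 0.0115 kPa^-1 gives a polynomial in X; the root in (0,1) is X = 0.522.
Then n_R = 1.81, n_T = 3.81, so y_R = 0.475.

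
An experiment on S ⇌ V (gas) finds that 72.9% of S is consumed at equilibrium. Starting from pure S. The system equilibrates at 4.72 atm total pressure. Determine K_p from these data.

Basis: 1 mol S initially; let X = conversion of S. Extent ξ = X.
Moles: n_S = 1 − X; n_V = X.
n_T stays at 1 (no change in mole number).
At X = 0.729: n_S = 0.271, n_V = 0.729, n_T = 1.
p_i = (n_i/n_T)·P. K_p = p_V / (p_S) = 2.69.

K_p = 2.69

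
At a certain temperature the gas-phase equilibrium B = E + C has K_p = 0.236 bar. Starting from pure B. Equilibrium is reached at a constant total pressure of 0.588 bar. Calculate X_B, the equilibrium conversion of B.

Let X = conversion of B (basis 1 mol B); extent of reaction ξ = X.
Moles: n_B = 1 − X; n_E = X; n_C = X.
n_T = Σnᵢ = 1 + X.
Mole fractions y_i = n_i/n_T; K_p = p_E p_C / (p_B) with p_i = y_i·P.
Substituting and setting equal to 0.236 bar gives a polynomial in X; the root in (0,1) is X = 0.535.

X = 0.535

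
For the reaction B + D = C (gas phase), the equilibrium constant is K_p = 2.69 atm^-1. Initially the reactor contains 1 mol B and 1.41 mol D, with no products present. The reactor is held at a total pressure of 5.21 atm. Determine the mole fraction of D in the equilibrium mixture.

y_D = 0.365

Let X = conversion of B (basis 1 mol B); extent of reaction ξ = X.
Species balance: n_B = 1 − X; n_D = 1.41 − X; n_C = X.
Summing: n_T = 2.41 − X.
With p_i = (n_i/n_T)P, K_p = p_C / (p_B p_D).
Substituting and setting equal to 2.69 atm^-1 gives a polynomial in X; the root in (0,1) is X = 0.836.
Then n_D = 0.574, n_T = 1.57, so y_D = 0.365.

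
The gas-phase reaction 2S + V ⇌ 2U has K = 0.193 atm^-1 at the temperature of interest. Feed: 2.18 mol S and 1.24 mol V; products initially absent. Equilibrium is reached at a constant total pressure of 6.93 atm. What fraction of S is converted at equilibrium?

Basis: 2.18 mol S initially; let X = conversion of S. Extent ξ = 1.09X.
Mole table: n_S = 2.18 − 2.18X; n_V = 1.24 − 1.09X; n_U = 2.18X.
n_T = Σnᵢ = 3.42 − 1.09X.
Mole fractions y_i = n_i/n_T; K = p_U^2 / (p_S^2 p_V) with p_i = y_i·P.
This yields a degree-3 equation in X; solving on (0,1), X = 0.378.

X = 0.378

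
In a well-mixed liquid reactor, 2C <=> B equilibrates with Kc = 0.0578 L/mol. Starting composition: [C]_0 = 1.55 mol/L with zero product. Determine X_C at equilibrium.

Let X = conversion of C; extent ξ = 1.55X/2 mol/L.
Concentrations: [C] = 1.55 − 1.55X; [B] = 0.775X.
Kc = [B] / ([C]^2).
Equating to 0.0578 L/mol: the physical root is X = 0.134.

X = 0.134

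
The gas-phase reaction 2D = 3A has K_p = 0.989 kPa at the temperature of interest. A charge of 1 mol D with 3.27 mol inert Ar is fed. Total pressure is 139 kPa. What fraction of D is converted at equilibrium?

X = 0.183

Let X = conversion of D (basis 1 mol D); extent of reaction ξ = 0.5X.
Moles: n_D = 1 − X; n_A = 1.5X; n_I = 3.27 (inert).
Summing: n_T = 4.27 + 0.5X.
Mole fractions y_i = n_i/n_T; K_p = p_A^3 / (p_D^2) with p_i = y_i·P.
Equating to 0.989 kPa and solving on 0 < X < 1: X = 0.183.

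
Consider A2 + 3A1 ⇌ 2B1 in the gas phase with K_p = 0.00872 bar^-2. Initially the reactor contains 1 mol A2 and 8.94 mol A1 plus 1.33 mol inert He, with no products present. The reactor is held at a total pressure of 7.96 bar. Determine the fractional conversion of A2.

X = 0.511

Basis: 1 mol A2 initially; let X = conversion of A2. Extent ξ = X.
At extent ξ: n_A2 = 1 − X; n_A1 = 8.94 − 3X; n_B1 = 2X; n_I = 1.33 (inert).
Total moles n_T = 11.3 − 2X.
y_i = n_i/n_T, p_i = y_i·P. K_p = p_B1^2 / (p_A2 p_A1^3).
Setting this equal to 0.00872 bar^-2 and taking the physical root (0 < X < 1) gives X = 0.511.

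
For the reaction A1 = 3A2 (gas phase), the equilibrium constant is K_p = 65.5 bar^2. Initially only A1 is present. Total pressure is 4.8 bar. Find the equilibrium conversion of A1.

X = 0.590

Basis: 1 mol A1 initially; let X = conversion of A1. Extent ξ = X.
Mole table: n_A1 = 1 − X; n_A2 = 3X.
n_T = Σnᵢ = 1 + 2X.
Mole fractions y_i = n_i/n_T; K_p = p_A2^3 / (p_A1) with p_i = y_i·P.
This yields a degree-3 equation in X; solving on (0,1), X = 0.590.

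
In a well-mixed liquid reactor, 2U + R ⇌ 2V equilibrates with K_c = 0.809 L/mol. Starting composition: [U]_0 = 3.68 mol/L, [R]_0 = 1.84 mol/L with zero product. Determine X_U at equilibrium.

X = 0.470

Let X = conversion of U; extent ξ = 3.68X/2 mol/L.
Concentrations: [U] = 3.68 − 3.68X; [R] = 1.84 − 1.84X; [V] = 3.68X.
K_c = [V]^2 / ([U]^2 [R]).
Solving K_c = 0.809 for X ∈ (0,1): X = 0.470.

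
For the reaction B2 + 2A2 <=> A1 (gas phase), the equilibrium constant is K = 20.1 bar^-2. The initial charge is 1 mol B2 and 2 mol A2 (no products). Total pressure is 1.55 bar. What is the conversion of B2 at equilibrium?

Take 1 mol B2 as basis and let X be its fractional conversion, so ξ = X.
Moles: n_B2 = 1 − X; n_A2 = 2 − 2X; n_A1 = X.
n_T = Σnᵢ = 3 − 2X.
Mole fractions y_i = n_i/n_T; K = p_A1 / (p_B2 p_A2^2) with p_i = y_i·P.
Setting this equal to 20.1 bar^-2 and taking the physical root (0 < X < 1) gives X = 0.799.

X = 0.799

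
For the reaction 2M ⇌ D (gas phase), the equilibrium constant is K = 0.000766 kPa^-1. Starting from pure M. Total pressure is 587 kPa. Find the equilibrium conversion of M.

Basis: 1 mol M initially; let X = conversion of M. Extent ξ = 0.5X.
Moles: n_M = 1 − X; n_D = 0.5X.
n_T = Σnᵢ = 1 − 0.5X.
With p_i = (n_i/n_T)P, K = p_D / (p_M^2).
This yields a degree-2 equation in X; solving on (0,1), X = 0.402.

X = 0.402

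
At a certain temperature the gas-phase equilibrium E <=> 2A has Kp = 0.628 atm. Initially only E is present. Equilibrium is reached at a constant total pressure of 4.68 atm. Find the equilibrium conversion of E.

X = 0.180

Let X = conversion of E (basis 1 mol E); extent of reaction ξ = X.
Mole table: n_E = 1 − X; n_A = 2X.
Total moles n_T = 1 + X.
With p_i = (n_i/n_T)P, Kp = p_A^2 / (p_E).
This yields a degree-2 equation in X; solving on (0,1), X = 0.180.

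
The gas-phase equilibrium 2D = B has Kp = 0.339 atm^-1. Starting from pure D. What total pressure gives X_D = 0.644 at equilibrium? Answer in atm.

P = 5.08 atm

Let X = conversion of D (basis 1 mol D); extent of reaction ξ = 0.5X.
At extent ξ: n_D = 1 − X; n_B = 0.5X.
n_T = Σnᵢ = 1 − 0.5X.
Kp = p_B / (p_D^2) with p_i = (n_i/n_T)·P.
At X = 0.644: the mole-fraction product g(X) = Π y_i^ν_i = 1.723. Since Kp = g(X)·P^{-1}, P = (g/Kp)^(1/1) = (1.723/0.339)^(1/1) = 5.08 atm.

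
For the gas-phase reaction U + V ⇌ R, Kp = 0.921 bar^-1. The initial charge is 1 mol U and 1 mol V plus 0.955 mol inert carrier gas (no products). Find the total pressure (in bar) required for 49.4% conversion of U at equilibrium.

Take 1 mol U as basis and let X be its fractional conversion, so ξ = X.
At extent ξ: n_U = 1 − X; n_V = 1 − X; n_R = X; n_I = 0.955 (inert).
Total moles n_T = 2.96 − X.
Kp = p_R / (p_U p_V) with p_i = (n_i/n_T)·P.
At X = 0.494: the mole-fraction product g(X) = Π y_i^ν_i = 4.748. Since Kp = g(X)·P^{-1}, P = (g/Kp)^(1/1) = (4.748/0.921)^(1/1) = 5.16 bar.

P = 5.16 bar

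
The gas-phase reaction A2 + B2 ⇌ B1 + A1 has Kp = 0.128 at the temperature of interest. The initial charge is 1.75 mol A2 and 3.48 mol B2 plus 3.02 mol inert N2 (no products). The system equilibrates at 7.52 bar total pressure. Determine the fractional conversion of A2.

Basis: 1.75 mol A2 initially; let X = conversion of A2. Extent ξ = 1.75X.
Mole table: n_A2 = 1.75 − 1.75X; n_B2 = 3.48 − 1.75X; n_B1 = 1.75X; n_A1 = 1.75X; n_I = 3.02 (inert).
n_T stays at 8.25 (no change in mole number).
y_i = n_i/n_T, p_i = y_i·P. Kp = p_B1 p_A1 / (p_A2 p_B2).
Setting this equal to 0.128 and taking the physical root (0 < X < 1) gives X = 0.364.

X = 0.364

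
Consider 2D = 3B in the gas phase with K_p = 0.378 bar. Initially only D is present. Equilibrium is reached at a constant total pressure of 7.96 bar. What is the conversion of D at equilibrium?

Take 1 mol D as basis and let X be its fractional conversion, so ξ = 0.5X.
Species balance: n_D = 1 − X; n_B = 1.5X.
Summing: n_T = 1 + 0.5X.
With p_i = (n_i/n_T)P, K_p = p_B^3 / (p_D^2).
This yields a degree-3 equation in X; solving on (0,1), X = 0.213.

X = 0.213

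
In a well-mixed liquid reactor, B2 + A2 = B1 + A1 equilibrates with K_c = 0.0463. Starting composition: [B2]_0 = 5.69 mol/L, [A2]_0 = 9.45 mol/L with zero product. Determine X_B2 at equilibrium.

X = 0.227

Let X = conversion of B2; extent ξ = 5.69·X mol/L.
Concentrations: [B2] = 5.69 − 5.69X; [A2] = 9.45 − 5.69X; [B1] = 5.69X; [A1] = 5.69X.
K_c = [B1] [A1] / ([B2] [A2]).
This equals 0.0463 at X = 0.227 (the root in 0 < X < 1).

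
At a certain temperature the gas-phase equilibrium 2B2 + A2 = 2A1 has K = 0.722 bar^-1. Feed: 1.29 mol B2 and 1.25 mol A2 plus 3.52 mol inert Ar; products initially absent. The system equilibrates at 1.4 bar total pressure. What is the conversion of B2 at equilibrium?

Take 1.29 mol B2 as basis and let X be its fractional conversion, so ξ = 0.645X.
At extent ξ: n_B2 = 1.29 − 1.29X; n_A2 = 1.25 − 0.645X; n_A1 = 1.29X; n_I = 3.52 (inert).
Summing: n_T = 6.06 − 0.645X.
Mole fractions y_i = n_i/n_T; K = p_A1^2 / (p_B2^2 p_A2) with p_i = y_i·P.
This yields a degree-3 equation in X; solving on (0,1), X = 0.299.

X = 0.299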